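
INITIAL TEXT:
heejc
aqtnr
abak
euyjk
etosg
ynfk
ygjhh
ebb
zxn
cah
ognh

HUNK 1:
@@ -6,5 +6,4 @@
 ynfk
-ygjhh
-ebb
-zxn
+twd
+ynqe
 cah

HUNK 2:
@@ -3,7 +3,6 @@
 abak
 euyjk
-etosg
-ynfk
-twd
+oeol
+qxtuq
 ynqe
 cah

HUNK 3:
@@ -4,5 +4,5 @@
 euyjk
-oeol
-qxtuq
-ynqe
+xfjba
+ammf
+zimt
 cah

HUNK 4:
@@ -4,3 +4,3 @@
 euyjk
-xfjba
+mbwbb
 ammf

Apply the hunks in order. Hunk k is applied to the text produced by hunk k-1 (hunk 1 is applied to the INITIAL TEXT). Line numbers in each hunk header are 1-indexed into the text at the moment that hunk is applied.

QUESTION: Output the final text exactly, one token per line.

Answer: heejc
aqtnr
abak
euyjk
mbwbb
ammf
zimt
cah
ognh

Derivation:
Hunk 1: at line 6 remove [ygjhh,ebb,zxn] add [twd,ynqe] -> 10 lines: heejc aqtnr abak euyjk etosg ynfk twd ynqe cah ognh
Hunk 2: at line 3 remove [etosg,ynfk,twd] add [oeol,qxtuq] -> 9 lines: heejc aqtnr abak euyjk oeol qxtuq ynqe cah ognh
Hunk 3: at line 4 remove [oeol,qxtuq,ynqe] add [xfjba,ammf,zimt] -> 9 lines: heejc aqtnr abak euyjk xfjba ammf zimt cah ognh
Hunk 4: at line 4 remove [xfjba] add [mbwbb] -> 9 lines: heejc aqtnr abak euyjk mbwbb ammf zimt cah ognh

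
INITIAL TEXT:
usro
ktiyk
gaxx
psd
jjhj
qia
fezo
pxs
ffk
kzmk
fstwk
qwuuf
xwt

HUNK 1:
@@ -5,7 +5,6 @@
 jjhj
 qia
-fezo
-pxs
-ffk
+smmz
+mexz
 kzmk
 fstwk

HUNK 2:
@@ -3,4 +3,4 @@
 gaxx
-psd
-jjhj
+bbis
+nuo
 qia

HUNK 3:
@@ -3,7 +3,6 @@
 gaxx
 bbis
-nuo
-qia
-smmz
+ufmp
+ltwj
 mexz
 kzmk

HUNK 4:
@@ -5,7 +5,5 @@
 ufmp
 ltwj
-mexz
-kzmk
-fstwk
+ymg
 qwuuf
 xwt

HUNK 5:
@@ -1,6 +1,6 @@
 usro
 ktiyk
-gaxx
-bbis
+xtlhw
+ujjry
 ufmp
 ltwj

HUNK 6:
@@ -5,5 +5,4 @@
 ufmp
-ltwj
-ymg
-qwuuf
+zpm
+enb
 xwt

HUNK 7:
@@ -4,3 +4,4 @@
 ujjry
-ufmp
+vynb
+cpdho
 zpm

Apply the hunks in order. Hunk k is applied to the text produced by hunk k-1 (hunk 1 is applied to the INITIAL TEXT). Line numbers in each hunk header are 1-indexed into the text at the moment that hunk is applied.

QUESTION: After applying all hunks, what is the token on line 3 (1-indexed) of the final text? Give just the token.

Hunk 1: at line 5 remove [fezo,pxs,ffk] add [smmz,mexz] -> 12 lines: usro ktiyk gaxx psd jjhj qia smmz mexz kzmk fstwk qwuuf xwt
Hunk 2: at line 3 remove [psd,jjhj] add [bbis,nuo] -> 12 lines: usro ktiyk gaxx bbis nuo qia smmz mexz kzmk fstwk qwuuf xwt
Hunk 3: at line 3 remove [nuo,qia,smmz] add [ufmp,ltwj] -> 11 lines: usro ktiyk gaxx bbis ufmp ltwj mexz kzmk fstwk qwuuf xwt
Hunk 4: at line 5 remove [mexz,kzmk,fstwk] add [ymg] -> 9 lines: usro ktiyk gaxx bbis ufmp ltwj ymg qwuuf xwt
Hunk 5: at line 1 remove [gaxx,bbis] add [xtlhw,ujjry] -> 9 lines: usro ktiyk xtlhw ujjry ufmp ltwj ymg qwuuf xwt
Hunk 6: at line 5 remove [ltwj,ymg,qwuuf] add [zpm,enb] -> 8 lines: usro ktiyk xtlhw ujjry ufmp zpm enb xwt
Hunk 7: at line 4 remove [ufmp] add [vynb,cpdho] -> 9 lines: usro ktiyk xtlhw ujjry vynb cpdho zpm enb xwt
Final line 3: xtlhw

Answer: xtlhw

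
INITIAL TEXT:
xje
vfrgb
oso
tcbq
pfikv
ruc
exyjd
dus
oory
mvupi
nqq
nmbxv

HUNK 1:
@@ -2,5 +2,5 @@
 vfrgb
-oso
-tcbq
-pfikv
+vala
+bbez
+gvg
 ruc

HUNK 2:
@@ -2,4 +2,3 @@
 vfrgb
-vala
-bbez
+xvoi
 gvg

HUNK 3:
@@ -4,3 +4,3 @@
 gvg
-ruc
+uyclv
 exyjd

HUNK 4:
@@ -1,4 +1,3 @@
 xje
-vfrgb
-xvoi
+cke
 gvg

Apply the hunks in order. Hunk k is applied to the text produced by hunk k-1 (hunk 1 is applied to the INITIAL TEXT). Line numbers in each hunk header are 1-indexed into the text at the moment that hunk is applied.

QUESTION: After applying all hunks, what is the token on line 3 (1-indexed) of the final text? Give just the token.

Answer: gvg

Derivation:
Hunk 1: at line 2 remove [oso,tcbq,pfikv] add [vala,bbez,gvg] -> 12 lines: xje vfrgb vala bbez gvg ruc exyjd dus oory mvupi nqq nmbxv
Hunk 2: at line 2 remove [vala,bbez] add [xvoi] -> 11 lines: xje vfrgb xvoi gvg ruc exyjd dus oory mvupi nqq nmbxv
Hunk 3: at line 4 remove [ruc] add [uyclv] -> 11 lines: xje vfrgb xvoi gvg uyclv exyjd dus oory mvupi nqq nmbxv
Hunk 4: at line 1 remove [vfrgb,xvoi] add [cke] -> 10 lines: xje cke gvg uyclv exyjd dus oory mvupi nqq nmbxv
Final line 3: gvg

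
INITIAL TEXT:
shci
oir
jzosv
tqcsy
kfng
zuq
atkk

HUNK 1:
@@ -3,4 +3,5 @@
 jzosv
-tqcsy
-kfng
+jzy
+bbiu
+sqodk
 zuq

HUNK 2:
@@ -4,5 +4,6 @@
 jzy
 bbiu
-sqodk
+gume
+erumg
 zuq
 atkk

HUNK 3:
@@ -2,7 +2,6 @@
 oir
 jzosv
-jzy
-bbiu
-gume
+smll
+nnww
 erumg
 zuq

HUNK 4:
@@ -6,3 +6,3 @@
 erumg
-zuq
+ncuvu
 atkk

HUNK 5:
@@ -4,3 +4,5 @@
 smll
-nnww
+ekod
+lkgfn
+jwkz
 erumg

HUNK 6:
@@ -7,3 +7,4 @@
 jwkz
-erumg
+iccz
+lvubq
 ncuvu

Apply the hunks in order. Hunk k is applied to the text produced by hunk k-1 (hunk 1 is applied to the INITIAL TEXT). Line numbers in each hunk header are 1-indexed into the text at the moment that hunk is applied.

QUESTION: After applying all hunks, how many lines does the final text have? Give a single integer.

Hunk 1: at line 3 remove [tqcsy,kfng] add [jzy,bbiu,sqodk] -> 8 lines: shci oir jzosv jzy bbiu sqodk zuq atkk
Hunk 2: at line 4 remove [sqodk] add [gume,erumg] -> 9 lines: shci oir jzosv jzy bbiu gume erumg zuq atkk
Hunk 3: at line 2 remove [jzy,bbiu,gume] add [smll,nnww] -> 8 lines: shci oir jzosv smll nnww erumg zuq atkk
Hunk 4: at line 6 remove [zuq] add [ncuvu] -> 8 lines: shci oir jzosv smll nnww erumg ncuvu atkk
Hunk 5: at line 4 remove [nnww] add [ekod,lkgfn,jwkz] -> 10 lines: shci oir jzosv smll ekod lkgfn jwkz erumg ncuvu atkk
Hunk 6: at line 7 remove [erumg] add [iccz,lvubq] -> 11 lines: shci oir jzosv smll ekod lkgfn jwkz iccz lvubq ncuvu atkk
Final line count: 11

Answer: 11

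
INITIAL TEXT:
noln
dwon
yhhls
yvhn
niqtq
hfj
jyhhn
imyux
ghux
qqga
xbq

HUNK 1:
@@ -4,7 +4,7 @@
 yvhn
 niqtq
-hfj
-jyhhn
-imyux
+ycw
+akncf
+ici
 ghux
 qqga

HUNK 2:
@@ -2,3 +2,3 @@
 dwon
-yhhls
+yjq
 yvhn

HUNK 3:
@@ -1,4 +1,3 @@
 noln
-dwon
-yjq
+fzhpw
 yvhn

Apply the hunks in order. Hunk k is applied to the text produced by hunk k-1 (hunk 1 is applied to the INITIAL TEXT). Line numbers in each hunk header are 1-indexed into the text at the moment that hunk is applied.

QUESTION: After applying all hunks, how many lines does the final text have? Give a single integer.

Hunk 1: at line 4 remove [hfj,jyhhn,imyux] add [ycw,akncf,ici] -> 11 lines: noln dwon yhhls yvhn niqtq ycw akncf ici ghux qqga xbq
Hunk 2: at line 2 remove [yhhls] add [yjq] -> 11 lines: noln dwon yjq yvhn niqtq ycw akncf ici ghux qqga xbq
Hunk 3: at line 1 remove [dwon,yjq] add [fzhpw] -> 10 lines: noln fzhpw yvhn niqtq ycw akncf ici ghux qqga xbq
Final line count: 10

Answer: 10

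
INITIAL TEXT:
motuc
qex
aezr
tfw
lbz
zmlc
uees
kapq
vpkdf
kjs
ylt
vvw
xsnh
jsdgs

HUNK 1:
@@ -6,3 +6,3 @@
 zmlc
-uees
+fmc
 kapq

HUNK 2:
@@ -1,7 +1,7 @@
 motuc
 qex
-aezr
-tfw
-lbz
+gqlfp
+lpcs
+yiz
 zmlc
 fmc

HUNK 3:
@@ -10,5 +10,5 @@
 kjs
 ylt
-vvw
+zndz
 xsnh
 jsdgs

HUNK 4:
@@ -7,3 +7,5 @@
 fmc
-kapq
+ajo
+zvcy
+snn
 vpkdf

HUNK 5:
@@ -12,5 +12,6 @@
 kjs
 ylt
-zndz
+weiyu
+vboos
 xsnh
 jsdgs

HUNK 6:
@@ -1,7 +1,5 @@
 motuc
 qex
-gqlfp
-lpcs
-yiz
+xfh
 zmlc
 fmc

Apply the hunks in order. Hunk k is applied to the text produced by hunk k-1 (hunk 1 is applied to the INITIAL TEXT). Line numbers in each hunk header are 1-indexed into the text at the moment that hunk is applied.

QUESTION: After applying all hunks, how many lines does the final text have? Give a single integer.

Hunk 1: at line 6 remove [uees] add [fmc] -> 14 lines: motuc qex aezr tfw lbz zmlc fmc kapq vpkdf kjs ylt vvw xsnh jsdgs
Hunk 2: at line 1 remove [aezr,tfw,lbz] add [gqlfp,lpcs,yiz] -> 14 lines: motuc qex gqlfp lpcs yiz zmlc fmc kapq vpkdf kjs ylt vvw xsnh jsdgs
Hunk 3: at line 10 remove [vvw] add [zndz] -> 14 lines: motuc qex gqlfp lpcs yiz zmlc fmc kapq vpkdf kjs ylt zndz xsnh jsdgs
Hunk 4: at line 7 remove [kapq] add [ajo,zvcy,snn] -> 16 lines: motuc qex gqlfp lpcs yiz zmlc fmc ajo zvcy snn vpkdf kjs ylt zndz xsnh jsdgs
Hunk 5: at line 12 remove [zndz] add [weiyu,vboos] -> 17 lines: motuc qex gqlfp lpcs yiz zmlc fmc ajo zvcy snn vpkdf kjs ylt weiyu vboos xsnh jsdgs
Hunk 6: at line 1 remove [gqlfp,lpcs,yiz] add [xfh] -> 15 lines: motuc qex xfh zmlc fmc ajo zvcy snn vpkdf kjs ylt weiyu vboos xsnh jsdgs
Final line count: 15

Answer: 15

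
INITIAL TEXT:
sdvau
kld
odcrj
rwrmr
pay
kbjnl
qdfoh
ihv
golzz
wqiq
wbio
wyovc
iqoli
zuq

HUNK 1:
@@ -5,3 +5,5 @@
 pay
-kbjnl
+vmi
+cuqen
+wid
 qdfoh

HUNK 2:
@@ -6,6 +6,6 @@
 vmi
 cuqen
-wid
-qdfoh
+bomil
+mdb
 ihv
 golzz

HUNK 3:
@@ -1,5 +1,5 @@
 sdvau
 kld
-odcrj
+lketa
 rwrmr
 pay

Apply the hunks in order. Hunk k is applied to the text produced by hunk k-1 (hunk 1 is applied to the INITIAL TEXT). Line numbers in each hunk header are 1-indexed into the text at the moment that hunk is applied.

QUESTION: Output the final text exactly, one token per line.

Hunk 1: at line 5 remove [kbjnl] add [vmi,cuqen,wid] -> 16 lines: sdvau kld odcrj rwrmr pay vmi cuqen wid qdfoh ihv golzz wqiq wbio wyovc iqoli zuq
Hunk 2: at line 6 remove [wid,qdfoh] add [bomil,mdb] -> 16 lines: sdvau kld odcrj rwrmr pay vmi cuqen bomil mdb ihv golzz wqiq wbio wyovc iqoli zuq
Hunk 3: at line 1 remove [odcrj] add [lketa] -> 16 lines: sdvau kld lketa rwrmr pay vmi cuqen bomil mdb ihv golzz wqiq wbio wyovc iqoli zuq

Answer: sdvau
kld
lketa
rwrmr
pay
vmi
cuqen
bomil
mdb
ihv
golzz
wqiq
wbio
wyovc
iqoli
zuq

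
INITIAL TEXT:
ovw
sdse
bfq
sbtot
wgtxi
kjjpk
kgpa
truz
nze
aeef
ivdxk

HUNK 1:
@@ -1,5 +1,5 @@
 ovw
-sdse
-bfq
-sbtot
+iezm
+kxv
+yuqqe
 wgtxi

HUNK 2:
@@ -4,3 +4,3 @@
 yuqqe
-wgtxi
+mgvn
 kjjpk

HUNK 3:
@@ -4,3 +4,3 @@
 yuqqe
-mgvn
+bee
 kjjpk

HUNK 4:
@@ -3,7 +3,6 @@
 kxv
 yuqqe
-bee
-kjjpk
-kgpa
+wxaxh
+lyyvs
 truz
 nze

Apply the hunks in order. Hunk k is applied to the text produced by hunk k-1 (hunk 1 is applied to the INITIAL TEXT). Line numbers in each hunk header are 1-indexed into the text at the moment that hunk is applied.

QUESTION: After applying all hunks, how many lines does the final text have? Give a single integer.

Hunk 1: at line 1 remove [sdse,bfq,sbtot] add [iezm,kxv,yuqqe] -> 11 lines: ovw iezm kxv yuqqe wgtxi kjjpk kgpa truz nze aeef ivdxk
Hunk 2: at line 4 remove [wgtxi] add [mgvn] -> 11 lines: ovw iezm kxv yuqqe mgvn kjjpk kgpa truz nze aeef ivdxk
Hunk 3: at line 4 remove [mgvn] add [bee] -> 11 lines: ovw iezm kxv yuqqe bee kjjpk kgpa truz nze aeef ivdxk
Hunk 4: at line 3 remove [bee,kjjpk,kgpa] add [wxaxh,lyyvs] -> 10 lines: ovw iezm kxv yuqqe wxaxh lyyvs truz nze aeef ivdxk
Final line count: 10

Answer: 10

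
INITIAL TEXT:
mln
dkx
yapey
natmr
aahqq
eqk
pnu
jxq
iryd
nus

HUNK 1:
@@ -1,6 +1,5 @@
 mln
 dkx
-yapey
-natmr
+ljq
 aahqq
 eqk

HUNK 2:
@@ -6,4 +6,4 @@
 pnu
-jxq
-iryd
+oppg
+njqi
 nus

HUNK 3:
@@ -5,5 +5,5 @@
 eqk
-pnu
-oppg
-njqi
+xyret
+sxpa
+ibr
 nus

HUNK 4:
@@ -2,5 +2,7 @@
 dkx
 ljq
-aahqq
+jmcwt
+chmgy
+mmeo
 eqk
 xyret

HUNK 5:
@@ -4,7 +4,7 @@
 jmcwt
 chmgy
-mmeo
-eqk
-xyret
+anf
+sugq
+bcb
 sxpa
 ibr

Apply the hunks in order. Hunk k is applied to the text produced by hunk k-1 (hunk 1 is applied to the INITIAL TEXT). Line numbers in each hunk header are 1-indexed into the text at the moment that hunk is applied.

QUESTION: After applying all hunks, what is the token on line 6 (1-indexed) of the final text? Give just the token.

Hunk 1: at line 1 remove [yapey,natmr] add [ljq] -> 9 lines: mln dkx ljq aahqq eqk pnu jxq iryd nus
Hunk 2: at line 6 remove [jxq,iryd] add [oppg,njqi] -> 9 lines: mln dkx ljq aahqq eqk pnu oppg njqi nus
Hunk 3: at line 5 remove [pnu,oppg,njqi] add [xyret,sxpa,ibr] -> 9 lines: mln dkx ljq aahqq eqk xyret sxpa ibr nus
Hunk 4: at line 2 remove [aahqq] add [jmcwt,chmgy,mmeo] -> 11 lines: mln dkx ljq jmcwt chmgy mmeo eqk xyret sxpa ibr nus
Hunk 5: at line 4 remove [mmeo,eqk,xyret] add [anf,sugq,bcb] -> 11 lines: mln dkx ljq jmcwt chmgy anf sugq bcb sxpa ibr nus
Final line 6: anf

Answer: anf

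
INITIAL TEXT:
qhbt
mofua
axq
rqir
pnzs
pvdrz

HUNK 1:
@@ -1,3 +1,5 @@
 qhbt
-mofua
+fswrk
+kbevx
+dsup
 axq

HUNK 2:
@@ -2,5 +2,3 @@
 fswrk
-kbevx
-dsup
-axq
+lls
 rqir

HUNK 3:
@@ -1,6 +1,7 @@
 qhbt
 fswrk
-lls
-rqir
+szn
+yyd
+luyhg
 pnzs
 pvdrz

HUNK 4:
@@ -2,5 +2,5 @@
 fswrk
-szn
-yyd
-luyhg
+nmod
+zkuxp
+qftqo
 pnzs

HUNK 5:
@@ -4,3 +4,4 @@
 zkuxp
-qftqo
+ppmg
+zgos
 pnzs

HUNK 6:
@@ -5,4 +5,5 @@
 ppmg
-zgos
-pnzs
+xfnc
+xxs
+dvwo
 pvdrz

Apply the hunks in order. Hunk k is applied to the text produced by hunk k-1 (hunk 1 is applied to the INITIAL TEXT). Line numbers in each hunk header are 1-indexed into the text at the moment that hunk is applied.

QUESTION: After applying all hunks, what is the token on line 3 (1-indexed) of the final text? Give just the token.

Answer: nmod

Derivation:
Hunk 1: at line 1 remove [mofua] add [fswrk,kbevx,dsup] -> 8 lines: qhbt fswrk kbevx dsup axq rqir pnzs pvdrz
Hunk 2: at line 2 remove [kbevx,dsup,axq] add [lls] -> 6 lines: qhbt fswrk lls rqir pnzs pvdrz
Hunk 3: at line 1 remove [lls,rqir] add [szn,yyd,luyhg] -> 7 lines: qhbt fswrk szn yyd luyhg pnzs pvdrz
Hunk 4: at line 2 remove [szn,yyd,luyhg] add [nmod,zkuxp,qftqo] -> 7 lines: qhbt fswrk nmod zkuxp qftqo pnzs pvdrz
Hunk 5: at line 4 remove [qftqo] add [ppmg,zgos] -> 8 lines: qhbt fswrk nmod zkuxp ppmg zgos pnzs pvdrz
Hunk 6: at line 5 remove [zgos,pnzs] add [xfnc,xxs,dvwo] -> 9 lines: qhbt fswrk nmod zkuxp ppmg xfnc xxs dvwo pvdrz
Final line 3: nmod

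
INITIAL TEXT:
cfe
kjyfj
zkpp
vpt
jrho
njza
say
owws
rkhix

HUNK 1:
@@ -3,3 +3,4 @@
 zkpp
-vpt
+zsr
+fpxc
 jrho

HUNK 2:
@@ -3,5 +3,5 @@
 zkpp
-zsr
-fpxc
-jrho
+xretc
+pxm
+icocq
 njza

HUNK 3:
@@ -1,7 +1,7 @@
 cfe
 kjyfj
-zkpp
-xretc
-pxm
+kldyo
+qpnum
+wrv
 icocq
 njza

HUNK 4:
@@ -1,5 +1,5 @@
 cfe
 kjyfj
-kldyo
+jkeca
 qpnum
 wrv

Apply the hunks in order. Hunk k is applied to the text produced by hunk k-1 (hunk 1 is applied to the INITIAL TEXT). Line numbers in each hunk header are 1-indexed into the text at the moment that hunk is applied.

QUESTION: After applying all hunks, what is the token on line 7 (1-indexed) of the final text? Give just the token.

Answer: njza

Derivation:
Hunk 1: at line 3 remove [vpt] add [zsr,fpxc] -> 10 lines: cfe kjyfj zkpp zsr fpxc jrho njza say owws rkhix
Hunk 2: at line 3 remove [zsr,fpxc,jrho] add [xretc,pxm,icocq] -> 10 lines: cfe kjyfj zkpp xretc pxm icocq njza say owws rkhix
Hunk 3: at line 1 remove [zkpp,xretc,pxm] add [kldyo,qpnum,wrv] -> 10 lines: cfe kjyfj kldyo qpnum wrv icocq njza say owws rkhix
Hunk 4: at line 1 remove [kldyo] add [jkeca] -> 10 lines: cfe kjyfj jkeca qpnum wrv icocq njza say owws rkhix
Final line 7: njza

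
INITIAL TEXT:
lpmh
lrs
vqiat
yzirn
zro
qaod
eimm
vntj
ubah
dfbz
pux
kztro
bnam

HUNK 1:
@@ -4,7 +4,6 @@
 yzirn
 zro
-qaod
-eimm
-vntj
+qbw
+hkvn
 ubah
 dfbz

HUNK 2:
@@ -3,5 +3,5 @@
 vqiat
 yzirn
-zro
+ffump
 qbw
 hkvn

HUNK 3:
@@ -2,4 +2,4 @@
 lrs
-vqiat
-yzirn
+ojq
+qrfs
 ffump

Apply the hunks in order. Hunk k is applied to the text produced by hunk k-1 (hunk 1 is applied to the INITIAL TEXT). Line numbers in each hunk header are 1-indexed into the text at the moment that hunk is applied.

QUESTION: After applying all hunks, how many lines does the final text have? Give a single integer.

Answer: 12

Derivation:
Hunk 1: at line 4 remove [qaod,eimm,vntj] add [qbw,hkvn] -> 12 lines: lpmh lrs vqiat yzirn zro qbw hkvn ubah dfbz pux kztro bnam
Hunk 2: at line 3 remove [zro] add [ffump] -> 12 lines: lpmh lrs vqiat yzirn ffump qbw hkvn ubah dfbz pux kztro bnam
Hunk 3: at line 2 remove [vqiat,yzirn] add [ojq,qrfs] -> 12 lines: lpmh lrs ojq qrfs ffump qbw hkvn ubah dfbz pux kztro bnam
Final line count: 12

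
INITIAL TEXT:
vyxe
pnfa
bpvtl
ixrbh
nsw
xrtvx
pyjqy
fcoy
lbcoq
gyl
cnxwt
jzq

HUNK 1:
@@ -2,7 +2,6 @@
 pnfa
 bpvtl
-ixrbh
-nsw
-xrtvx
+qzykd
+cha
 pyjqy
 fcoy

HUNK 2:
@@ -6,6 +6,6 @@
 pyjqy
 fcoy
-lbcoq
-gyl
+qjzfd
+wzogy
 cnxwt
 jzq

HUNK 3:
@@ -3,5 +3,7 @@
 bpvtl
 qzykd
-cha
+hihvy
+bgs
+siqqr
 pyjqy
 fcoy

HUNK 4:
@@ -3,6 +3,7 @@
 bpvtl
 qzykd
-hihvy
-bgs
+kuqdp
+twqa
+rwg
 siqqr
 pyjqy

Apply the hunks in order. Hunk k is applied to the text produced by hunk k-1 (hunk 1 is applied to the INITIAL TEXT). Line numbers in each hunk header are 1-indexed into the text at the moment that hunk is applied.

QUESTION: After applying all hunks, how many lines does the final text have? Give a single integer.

Hunk 1: at line 2 remove [ixrbh,nsw,xrtvx] add [qzykd,cha] -> 11 lines: vyxe pnfa bpvtl qzykd cha pyjqy fcoy lbcoq gyl cnxwt jzq
Hunk 2: at line 6 remove [lbcoq,gyl] add [qjzfd,wzogy] -> 11 lines: vyxe pnfa bpvtl qzykd cha pyjqy fcoy qjzfd wzogy cnxwt jzq
Hunk 3: at line 3 remove [cha] add [hihvy,bgs,siqqr] -> 13 lines: vyxe pnfa bpvtl qzykd hihvy bgs siqqr pyjqy fcoy qjzfd wzogy cnxwt jzq
Hunk 4: at line 3 remove [hihvy,bgs] add [kuqdp,twqa,rwg] -> 14 lines: vyxe pnfa bpvtl qzykd kuqdp twqa rwg siqqr pyjqy fcoy qjzfd wzogy cnxwt jzq
Final line count: 14

Answer: 14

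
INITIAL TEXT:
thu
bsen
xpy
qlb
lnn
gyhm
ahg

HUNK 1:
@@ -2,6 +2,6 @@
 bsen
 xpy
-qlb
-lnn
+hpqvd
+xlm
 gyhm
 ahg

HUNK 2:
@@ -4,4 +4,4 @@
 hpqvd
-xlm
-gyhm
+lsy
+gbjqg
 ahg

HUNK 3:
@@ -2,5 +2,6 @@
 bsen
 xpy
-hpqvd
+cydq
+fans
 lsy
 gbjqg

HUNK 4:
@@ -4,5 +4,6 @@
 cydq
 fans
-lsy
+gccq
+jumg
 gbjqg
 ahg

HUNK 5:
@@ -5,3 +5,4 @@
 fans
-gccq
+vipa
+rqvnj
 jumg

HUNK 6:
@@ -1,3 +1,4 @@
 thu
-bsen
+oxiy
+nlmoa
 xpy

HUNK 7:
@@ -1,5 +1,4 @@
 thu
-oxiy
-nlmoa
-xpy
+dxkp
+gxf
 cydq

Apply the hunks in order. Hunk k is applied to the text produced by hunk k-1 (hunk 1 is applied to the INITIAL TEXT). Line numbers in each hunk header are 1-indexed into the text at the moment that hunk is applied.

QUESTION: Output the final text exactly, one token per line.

Hunk 1: at line 2 remove [qlb,lnn] add [hpqvd,xlm] -> 7 lines: thu bsen xpy hpqvd xlm gyhm ahg
Hunk 2: at line 4 remove [xlm,gyhm] add [lsy,gbjqg] -> 7 lines: thu bsen xpy hpqvd lsy gbjqg ahg
Hunk 3: at line 2 remove [hpqvd] add [cydq,fans] -> 8 lines: thu bsen xpy cydq fans lsy gbjqg ahg
Hunk 4: at line 4 remove [lsy] add [gccq,jumg] -> 9 lines: thu bsen xpy cydq fans gccq jumg gbjqg ahg
Hunk 5: at line 5 remove [gccq] add [vipa,rqvnj] -> 10 lines: thu bsen xpy cydq fans vipa rqvnj jumg gbjqg ahg
Hunk 6: at line 1 remove [bsen] add [oxiy,nlmoa] -> 11 lines: thu oxiy nlmoa xpy cydq fans vipa rqvnj jumg gbjqg ahg
Hunk 7: at line 1 remove [oxiy,nlmoa,xpy] add [dxkp,gxf] -> 10 lines: thu dxkp gxf cydq fans vipa rqvnj jumg gbjqg ahg

Answer: thu
dxkp
gxf
cydq
fans
vipa
rqvnj
jumg
gbjqg
ahg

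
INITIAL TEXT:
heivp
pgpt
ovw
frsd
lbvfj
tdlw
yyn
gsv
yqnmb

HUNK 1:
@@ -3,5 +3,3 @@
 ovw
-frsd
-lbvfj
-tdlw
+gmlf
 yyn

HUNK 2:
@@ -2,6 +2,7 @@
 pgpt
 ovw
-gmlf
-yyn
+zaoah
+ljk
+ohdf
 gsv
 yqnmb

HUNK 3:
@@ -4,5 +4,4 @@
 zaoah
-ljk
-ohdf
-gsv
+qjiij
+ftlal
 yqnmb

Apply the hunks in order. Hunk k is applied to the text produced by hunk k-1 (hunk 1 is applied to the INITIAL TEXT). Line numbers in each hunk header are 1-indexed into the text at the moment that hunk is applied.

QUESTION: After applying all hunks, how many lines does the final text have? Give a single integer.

Hunk 1: at line 3 remove [frsd,lbvfj,tdlw] add [gmlf] -> 7 lines: heivp pgpt ovw gmlf yyn gsv yqnmb
Hunk 2: at line 2 remove [gmlf,yyn] add [zaoah,ljk,ohdf] -> 8 lines: heivp pgpt ovw zaoah ljk ohdf gsv yqnmb
Hunk 3: at line 4 remove [ljk,ohdf,gsv] add [qjiij,ftlal] -> 7 lines: heivp pgpt ovw zaoah qjiij ftlal yqnmb
Final line count: 7

Answer: 7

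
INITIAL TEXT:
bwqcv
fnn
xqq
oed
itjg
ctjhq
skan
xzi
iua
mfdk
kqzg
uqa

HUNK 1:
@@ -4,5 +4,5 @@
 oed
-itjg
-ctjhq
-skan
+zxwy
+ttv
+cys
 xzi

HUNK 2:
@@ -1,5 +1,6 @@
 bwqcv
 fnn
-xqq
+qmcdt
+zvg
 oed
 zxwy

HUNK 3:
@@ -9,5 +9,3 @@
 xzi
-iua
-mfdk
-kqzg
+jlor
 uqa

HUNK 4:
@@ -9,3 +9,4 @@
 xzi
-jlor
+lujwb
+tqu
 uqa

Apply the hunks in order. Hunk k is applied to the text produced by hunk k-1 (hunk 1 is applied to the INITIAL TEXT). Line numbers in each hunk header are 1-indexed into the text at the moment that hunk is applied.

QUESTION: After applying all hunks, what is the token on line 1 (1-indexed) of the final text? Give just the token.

Answer: bwqcv

Derivation:
Hunk 1: at line 4 remove [itjg,ctjhq,skan] add [zxwy,ttv,cys] -> 12 lines: bwqcv fnn xqq oed zxwy ttv cys xzi iua mfdk kqzg uqa
Hunk 2: at line 1 remove [xqq] add [qmcdt,zvg] -> 13 lines: bwqcv fnn qmcdt zvg oed zxwy ttv cys xzi iua mfdk kqzg uqa
Hunk 3: at line 9 remove [iua,mfdk,kqzg] add [jlor] -> 11 lines: bwqcv fnn qmcdt zvg oed zxwy ttv cys xzi jlor uqa
Hunk 4: at line 9 remove [jlor] add [lujwb,tqu] -> 12 lines: bwqcv fnn qmcdt zvg oed zxwy ttv cys xzi lujwb tqu uqa
Final line 1: bwqcv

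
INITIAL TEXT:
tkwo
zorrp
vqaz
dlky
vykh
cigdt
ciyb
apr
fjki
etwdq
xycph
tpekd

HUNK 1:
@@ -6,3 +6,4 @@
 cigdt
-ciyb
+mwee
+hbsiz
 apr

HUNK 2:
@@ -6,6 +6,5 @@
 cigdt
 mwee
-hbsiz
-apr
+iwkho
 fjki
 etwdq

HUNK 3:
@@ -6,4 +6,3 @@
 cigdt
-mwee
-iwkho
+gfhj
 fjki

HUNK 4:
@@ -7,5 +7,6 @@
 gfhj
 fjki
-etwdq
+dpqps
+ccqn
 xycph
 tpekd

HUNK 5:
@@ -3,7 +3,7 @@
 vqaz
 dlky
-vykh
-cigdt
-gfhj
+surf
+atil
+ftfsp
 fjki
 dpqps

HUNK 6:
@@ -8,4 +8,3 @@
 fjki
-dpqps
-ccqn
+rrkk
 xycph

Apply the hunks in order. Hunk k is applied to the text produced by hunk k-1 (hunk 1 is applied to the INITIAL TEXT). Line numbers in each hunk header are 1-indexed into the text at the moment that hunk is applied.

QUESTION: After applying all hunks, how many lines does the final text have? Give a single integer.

Answer: 11

Derivation:
Hunk 1: at line 6 remove [ciyb] add [mwee,hbsiz] -> 13 lines: tkwo zorrp vqaz dlky vykh cigdt mwee hbsiz apr fjki etwdq xycph tpekd
Hunk 2: at line 6 remove [hbsiz,apr] add [iwkho] -> 12 lines: tkwo zorrp vqaz dlky vykh cigdt mwee iwkho fjki etwdq xycph tpekd
Hunk 3: at line 6 remove [mwee,iwkho] add [gfhj] -> 11 lines: tkwo zorrp vqaz dlky vykh cigdt gfhj fjki etwdq xycph tpekd
Hunk 4: at line 7 remove [etwdq] add [dpqps,ccqn] -> 12 lines: tkwo zorrp vqaz dlky vykh cigdt gfhj fjki dpqps ccqn xycph tpekd
Hunk 5: at line 3 remove [vykh,cigdt,gfhj] add [surf,atil,ftfsp] -> 12 lines: tkwo zorrp vqaz dlky surf atil ftfsp fjki dpqps ccqn xycph tpekd
Hunk 6: at line 8 remove [dpqps,ccqn] add [rrkk] -> 11 lines: tkwo zorrp vqaz dlky surf atil ftfsp fjki rrkk xycph tpekd
Final line count: 11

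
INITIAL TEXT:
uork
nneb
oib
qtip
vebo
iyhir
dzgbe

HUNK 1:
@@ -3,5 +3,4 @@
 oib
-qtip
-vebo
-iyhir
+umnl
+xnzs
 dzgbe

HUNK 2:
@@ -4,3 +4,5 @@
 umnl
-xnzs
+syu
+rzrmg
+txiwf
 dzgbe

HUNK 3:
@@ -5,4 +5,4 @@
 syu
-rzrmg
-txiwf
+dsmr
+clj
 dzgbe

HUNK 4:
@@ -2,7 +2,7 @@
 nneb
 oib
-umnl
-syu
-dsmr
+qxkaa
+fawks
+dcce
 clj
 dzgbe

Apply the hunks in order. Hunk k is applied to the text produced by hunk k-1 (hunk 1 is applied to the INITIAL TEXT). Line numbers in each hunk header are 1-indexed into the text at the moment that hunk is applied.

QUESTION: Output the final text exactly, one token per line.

Answer: uork
nneb
oib
qxkaa
fawks
dcce
clj
dzgbe

Derivation:
Hunk 1: at line 3 remove [qtip,vebo,iyhir] add [umnl,xnzs] -> 6 lines: uork nneb oib umnl xnzs dzgbe
Hunk 2: at line 4 remove [xnzs] add [syu,rzrmg,txiwf] -> 8 lines: uork nneb oib umnl syu rzrmg txiwf dzgbe
Hunk 3: at line 5 remove [rzrmg,txiwf] add [dsmr,clj] -> 8 lines: uork nneb oib umnl syu dsmr clj dzgbe
Hunk 4: at line 2 remove [umnl,syu,dsmr] add [qxkaa,fawks,dcce] -> 8 lines: uork nneb oib qxkaa fawks dcce clj dzgbe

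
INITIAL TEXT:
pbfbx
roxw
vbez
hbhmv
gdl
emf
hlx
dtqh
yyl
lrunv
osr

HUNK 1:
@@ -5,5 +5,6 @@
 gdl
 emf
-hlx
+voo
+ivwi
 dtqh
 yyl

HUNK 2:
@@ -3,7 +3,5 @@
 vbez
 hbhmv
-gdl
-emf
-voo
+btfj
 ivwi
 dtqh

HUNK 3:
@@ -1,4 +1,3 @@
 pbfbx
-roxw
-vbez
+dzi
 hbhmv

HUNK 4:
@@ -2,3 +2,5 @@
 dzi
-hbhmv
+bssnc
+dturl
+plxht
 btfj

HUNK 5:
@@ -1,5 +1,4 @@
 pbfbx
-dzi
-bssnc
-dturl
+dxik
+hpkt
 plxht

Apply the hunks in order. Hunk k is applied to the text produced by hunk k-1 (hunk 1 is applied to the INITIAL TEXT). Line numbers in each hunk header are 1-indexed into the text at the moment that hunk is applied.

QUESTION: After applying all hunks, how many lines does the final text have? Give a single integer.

Hunk 1: at line 5 remove [hlx] add [voo,ivwi] -> 12 lines: pbfbx roxw vbez hbhmv gdl emf voo ivwi dtqh yyl lrunv osr
Hunk 2: at line 3 remove [gdl,emf,voo] add [btfj] -> 10 lines: pbfbx roxw vbez hbhmv btfj ivwi dtqh yyl lrunv osr
Hunk 3: at line 1 remove [roxw,vbez] add [dzi] -> 9 lines: pbfbx dzi hbhmv btfj ivwi dtqh yyl lrunv osr
Hunk 4: at line 2 remove [hbhmv] add [bssnc,dturl,plxht] -> 11 lines: pbfbx dzi bssnc dturl plxht btfj ivwi dtqh yyl lrunv osr
Hunk 5: at line 1 remove [dzi,bssnc,dturl] add [dxik,hpkt] -> 10 lines: pbfbx dxik hpkt plxht btfj ivwi dtqh yyl lrunv osr
Final line count: 10

Answer: 10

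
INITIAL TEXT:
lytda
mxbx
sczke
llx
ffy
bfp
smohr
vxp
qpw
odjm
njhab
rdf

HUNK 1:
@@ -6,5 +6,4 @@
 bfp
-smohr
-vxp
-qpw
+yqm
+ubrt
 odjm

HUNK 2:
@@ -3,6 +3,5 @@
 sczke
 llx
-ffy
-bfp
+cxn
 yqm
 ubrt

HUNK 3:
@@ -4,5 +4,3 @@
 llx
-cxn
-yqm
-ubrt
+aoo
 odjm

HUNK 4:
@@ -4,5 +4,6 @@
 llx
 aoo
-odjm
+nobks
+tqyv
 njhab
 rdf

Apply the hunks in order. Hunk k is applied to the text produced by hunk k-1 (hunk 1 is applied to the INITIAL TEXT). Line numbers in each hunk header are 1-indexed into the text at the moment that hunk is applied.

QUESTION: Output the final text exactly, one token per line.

Hunk 1: at line 6 remove [smohr,vxp,qpw] add [yqm,ubrt] -> 11 lines: lytda mxbx sczke llx ffy bfp yqm ubrt odjm njhab rdf
Hunk 2: at line 3 remove [ffy,bfp] add [cxn] -> 10 lines: lytda mxbx sczke llx cxn yqm ubrt odjm njhab rdf
Hunk 3: at line 4 remove [cxn,yqm,ubrt] add [aoo] -> 8 lines: lytda mxbx sczke llx aoo odjm njhab rdf
Hunk 4: at line 4 remove [odjm] add [nobks,tqyv] -> 9 lines: lytda mxbx sczke llx aoo nobks tqyv njhab rdf

Answer: lytda
mxbx
sczke
llx
aoo
nobks
tqyv
njhab
rdf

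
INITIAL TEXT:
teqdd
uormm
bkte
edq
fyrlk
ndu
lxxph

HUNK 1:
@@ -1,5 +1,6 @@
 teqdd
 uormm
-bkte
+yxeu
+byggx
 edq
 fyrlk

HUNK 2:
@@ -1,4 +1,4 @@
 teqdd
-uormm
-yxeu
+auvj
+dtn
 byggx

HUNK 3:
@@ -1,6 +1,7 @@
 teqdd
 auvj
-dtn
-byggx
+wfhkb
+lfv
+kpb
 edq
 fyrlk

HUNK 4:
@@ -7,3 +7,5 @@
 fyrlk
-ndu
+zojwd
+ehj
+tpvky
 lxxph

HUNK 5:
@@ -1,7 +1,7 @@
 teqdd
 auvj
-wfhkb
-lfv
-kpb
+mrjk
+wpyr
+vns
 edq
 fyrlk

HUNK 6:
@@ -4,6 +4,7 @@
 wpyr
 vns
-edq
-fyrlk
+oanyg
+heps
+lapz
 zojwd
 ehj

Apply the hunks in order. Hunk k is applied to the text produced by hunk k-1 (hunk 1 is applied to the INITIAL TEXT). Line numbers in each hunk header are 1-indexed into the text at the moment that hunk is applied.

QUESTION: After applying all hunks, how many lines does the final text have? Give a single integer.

Hunk 1: at line 1 remove [bkte] add [yxeu,byggx] -> 8 lines: teqdd uormm yxeu byggx edq fyrlk ndu lxxph
Hunk 2: at line 1 remove [uormm,yxeu] add [auvj,dtn] -> 8 lines: teqdd auvj dtn byggx edq fyrlk ndu lxxph
Hunk 3: at line 1 remove [dtn,byggx] add [wfhkb,lfv,kpb] -> 9 lines: teqdd auvj wfhkb lfv kpb edq fyrlk ndu lxxph
Hunk 4: at line 7 remove [ndu] add [zojwd,ehj,tpvky] -> 11 lines: teqdd auvj wfhkb lfv kpb edq fyrlk zojwd ehj tpvky lxxph
Hunk 5: at line 1 remove [wfhkb,lfv,kpb] add [mrjk,wpyr,vns] -> 11 lines: teqdd auvj mrjk wpyr vns edq fyrlk zojwd ehj tpvky lxxph
Hunk 6: at line 4 remove [edq,fyrlk] add [oanyg,heps,lapz] -> 12 lines: teqdd auvj mrjk wpyr vns oanyg heps lapz zojwd ehj tpvky lxxph
Final line count: 12

Answer: 12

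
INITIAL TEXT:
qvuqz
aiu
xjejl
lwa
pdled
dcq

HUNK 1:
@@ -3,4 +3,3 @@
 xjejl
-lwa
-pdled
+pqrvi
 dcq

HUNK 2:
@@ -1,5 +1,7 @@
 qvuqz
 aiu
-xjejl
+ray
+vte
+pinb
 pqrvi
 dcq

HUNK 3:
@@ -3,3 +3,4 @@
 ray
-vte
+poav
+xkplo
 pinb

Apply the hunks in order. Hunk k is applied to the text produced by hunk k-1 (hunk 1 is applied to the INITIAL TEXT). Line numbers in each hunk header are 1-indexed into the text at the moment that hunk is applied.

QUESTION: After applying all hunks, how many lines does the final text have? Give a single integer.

Hunk 1: at line 3 remove [lwa,pdled] add [pqrvi] -> 5 lines: qvuqz aiu xjejl pqrvi dcq
Hunk 2: at line 1 remove [xjejl] add [ray,vte,pinb] -> 7 lines: qvuqz aiu ray vte pinb pqrvi dcq
Hunk 3: at line 3 remove [vte] add [poav,xkplo] -> 8 lines: qvuqz aiu ray poav xkplo pinb pqrvi dcq
Final line count: 8

Answer: 8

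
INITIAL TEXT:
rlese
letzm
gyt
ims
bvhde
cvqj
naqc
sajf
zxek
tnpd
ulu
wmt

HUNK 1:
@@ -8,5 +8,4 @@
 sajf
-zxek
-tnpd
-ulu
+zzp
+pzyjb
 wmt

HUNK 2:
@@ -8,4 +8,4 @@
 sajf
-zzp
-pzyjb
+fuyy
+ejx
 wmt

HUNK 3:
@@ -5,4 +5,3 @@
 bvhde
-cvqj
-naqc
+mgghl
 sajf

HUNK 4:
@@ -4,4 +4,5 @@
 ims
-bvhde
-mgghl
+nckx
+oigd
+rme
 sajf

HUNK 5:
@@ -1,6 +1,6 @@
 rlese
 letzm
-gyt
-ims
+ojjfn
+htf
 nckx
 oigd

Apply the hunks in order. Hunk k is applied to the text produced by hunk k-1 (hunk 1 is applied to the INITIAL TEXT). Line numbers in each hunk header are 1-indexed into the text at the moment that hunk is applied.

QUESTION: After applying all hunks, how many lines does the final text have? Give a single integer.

Hunk 1: at line 8 remove [zxek,tnpd,ulu] add [zzp,pzyjb] -> 11 lines: rlese letzm gyt ims bvhde cvqj naqc sajf zzp pzyjb wmt
Hunk 2: at line 8 remove [zzp,pzyjb] add [fuyy,ejx] -> 11 lines: rlese letzm gyt ims bvhde cvqj naqc sajf fuyy ejx wmt
Hunk 3: at line 5 remove [cvqj,naqc] add [mgghl] -> 10 lines: rlese letzm gyt ims bvhde mgghl sajf fuyy ejx wmt
Hunk 4: at line 4 remove [bvhde,mgghl] add [nckx,oigd,rme] -> 11 lines: rlese letzm gyt ims nckx oigd rme sajf fuyy ejx wmt
Hunk 5: at line 1 remove [gyt,ims] add [ojjfn,htf] -> 11 lines: rlese letzm ojjfn htf nckx oigd rme sajf fuyy ejx wmt
Final line count: 11

Answer: 11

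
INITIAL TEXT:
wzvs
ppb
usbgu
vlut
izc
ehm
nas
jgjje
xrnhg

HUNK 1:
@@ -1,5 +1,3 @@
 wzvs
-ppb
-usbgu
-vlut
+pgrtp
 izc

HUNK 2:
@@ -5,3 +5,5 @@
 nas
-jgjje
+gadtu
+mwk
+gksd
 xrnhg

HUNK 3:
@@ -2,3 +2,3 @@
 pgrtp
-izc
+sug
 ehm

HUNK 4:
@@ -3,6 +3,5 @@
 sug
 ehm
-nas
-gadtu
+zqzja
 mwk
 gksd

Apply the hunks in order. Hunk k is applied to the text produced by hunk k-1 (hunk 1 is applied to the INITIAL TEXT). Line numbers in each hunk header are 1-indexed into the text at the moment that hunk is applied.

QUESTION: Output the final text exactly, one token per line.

Hunk 1: at line 1 remove [ppb,usbgu,vlut] add [pgrtp] -> 7 lines: wzvs pgrtp izc ehm nas jgjje xrnhg
Hunk 2: at line 5 remove [jgjje] add [gadtu,mwk,gksd] -> 9 lines: wzvs pgrtp izc ehm nas gadtu mwk gksd xrnhg
Hunk 3: at line 2 remove [izc] add [sug] -> 9 lines: wzvs pgrtp sug ehm nas gadtu mwk gksd xrnhg
Hunk 4: at line 3 remove [nas,gadtu] add [zqzja] -> 8 lines: wzvs pgrtp sug ehm zqzja mwk gksd xrnhg

Answer: wzvs
pgrtp
sug
ehm
zqzja
mwk
gksd
xrnhg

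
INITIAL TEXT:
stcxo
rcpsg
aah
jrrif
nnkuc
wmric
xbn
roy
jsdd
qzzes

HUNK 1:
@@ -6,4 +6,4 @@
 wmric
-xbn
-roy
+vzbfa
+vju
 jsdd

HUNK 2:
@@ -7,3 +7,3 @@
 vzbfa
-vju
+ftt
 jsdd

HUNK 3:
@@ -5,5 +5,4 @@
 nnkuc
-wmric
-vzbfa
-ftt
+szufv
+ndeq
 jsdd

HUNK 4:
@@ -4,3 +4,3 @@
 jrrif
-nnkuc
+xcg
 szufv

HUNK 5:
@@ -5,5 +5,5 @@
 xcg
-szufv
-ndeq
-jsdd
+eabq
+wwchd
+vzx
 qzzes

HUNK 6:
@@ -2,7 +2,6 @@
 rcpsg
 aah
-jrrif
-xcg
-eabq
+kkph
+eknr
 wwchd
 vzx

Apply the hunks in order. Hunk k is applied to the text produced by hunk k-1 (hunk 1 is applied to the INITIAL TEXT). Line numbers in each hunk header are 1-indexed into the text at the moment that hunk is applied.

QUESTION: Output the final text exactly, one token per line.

Answer: stcxo
rcpsg
aah
kkph
eknr
wwchd
vzx
qzzes

Derivation:
Hunk 1: at line 6 remove [xbn,roy] add [vzbfa,vju] -> 10 lines: stcxo rcpsg aah jrrif nnkuc wmric vzbfa vju jsdd qzzes
Hunk 2: at line 7 remove [vju] add [ftt] -> 10 lines: stcxo rcpsg aah jrrif nnkuc wmric vzbfa ftt jsdd qzzes
Hunk 3: at line 5 remove [wmric,vzbfa,ftt] add [szufv,ndeq] -> 9 lines: stcxo rcpsg aah jrrif nnkuc szufv ndeq jsdd qzzes
Hunk 4: at line 4 remove [nnkuc] add [xcg] -> 9 lines: stcxo rcpsg aah jrrif xcg szufv ndeq jsdd qzzes
Hunk 5: at line 5 remove [szufv,ndeq,jsdd] add [eabq,wwchd,vzx] -> 9 lines: stcxo rcpsg aah jrrif xcg eabq wwchd vzx qzzes
Hunk 6: at line 2 remove [jrrif,xcg,eabq] add [kkph,eknr] -> 8 lines: stcxo rcpsg aah kkph eknr wwchd vzx qzzes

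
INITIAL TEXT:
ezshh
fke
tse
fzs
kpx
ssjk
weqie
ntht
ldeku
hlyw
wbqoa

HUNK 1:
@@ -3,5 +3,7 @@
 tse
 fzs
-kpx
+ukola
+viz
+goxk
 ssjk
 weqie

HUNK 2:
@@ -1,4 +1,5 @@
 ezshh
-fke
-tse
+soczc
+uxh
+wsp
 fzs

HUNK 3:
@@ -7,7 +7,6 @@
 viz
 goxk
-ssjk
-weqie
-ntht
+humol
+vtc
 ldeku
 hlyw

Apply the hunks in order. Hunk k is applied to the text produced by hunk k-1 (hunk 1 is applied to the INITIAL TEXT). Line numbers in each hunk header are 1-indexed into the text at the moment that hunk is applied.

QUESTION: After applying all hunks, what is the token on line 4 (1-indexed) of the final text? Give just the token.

Hunk 1: at line 3 remove [kpx] add [ukola,viz,goxk] -> 13 lines: ezshh fke tse fzs ukola viz goxk ssjk weqie ntht ldeku hlyw wbqoa
Hunk 2: at line 1 remove [fke,tse] add [soczc,uxh,wsp] -> 14 lines: ezshh soczc uxh wsp fzs ukola viz goxk ssjk weqie ntht ldeku hlyw wbqoa
Hunk 3: at line 7 remove [ssjk,weqie,ntht] add [humol,vtc] -> 13 lines: ezshh soczc uxh wsp fzs ukola viz goxk humol vtc ldeku hlyw wbqoa
Final line 4: wsp

Answer: wsp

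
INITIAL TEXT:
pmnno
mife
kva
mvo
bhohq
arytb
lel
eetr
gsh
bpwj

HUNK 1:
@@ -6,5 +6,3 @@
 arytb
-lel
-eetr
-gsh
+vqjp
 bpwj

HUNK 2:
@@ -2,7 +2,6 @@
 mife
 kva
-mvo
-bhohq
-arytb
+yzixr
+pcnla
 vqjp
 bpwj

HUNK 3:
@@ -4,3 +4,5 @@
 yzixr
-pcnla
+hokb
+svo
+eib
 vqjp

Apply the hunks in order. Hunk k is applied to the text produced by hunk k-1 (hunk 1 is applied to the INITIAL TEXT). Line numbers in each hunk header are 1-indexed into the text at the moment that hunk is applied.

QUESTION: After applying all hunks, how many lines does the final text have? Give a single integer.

Answer: 9

Derivation:
Hunk 1: at line 6 remove [lel,eetr,gsh] add [vqjp] -> 8 lines: pmnno mife kva mvo bhohq arytb vqjp bpwj
Hunk 2: at line 2 remove [mvo,bhohq,arytb] add [yzixr,pcnla] -> 7 lines: pmnno mife kva yzixr pcnla vqjp bpwj
Hunk 3: at line 4 remove [pcnla] add [hokb,svo,eib] -> 9 lines: pmnno mife kva yzixr hokb svo eib vqjp bpwj
Final line count: 9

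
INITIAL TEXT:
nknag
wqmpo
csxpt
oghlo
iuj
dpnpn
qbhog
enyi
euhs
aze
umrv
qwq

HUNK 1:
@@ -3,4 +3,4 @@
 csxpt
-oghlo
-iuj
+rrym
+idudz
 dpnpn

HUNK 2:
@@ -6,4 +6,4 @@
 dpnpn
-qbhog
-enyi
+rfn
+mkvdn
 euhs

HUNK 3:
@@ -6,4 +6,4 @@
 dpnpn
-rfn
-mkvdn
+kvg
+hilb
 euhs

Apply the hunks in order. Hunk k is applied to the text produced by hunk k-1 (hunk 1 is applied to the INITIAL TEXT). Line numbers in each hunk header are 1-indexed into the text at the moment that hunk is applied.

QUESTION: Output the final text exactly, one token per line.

Hunk 1: at line 3 remove [oghlo,iuj] add [rrym,idudz] -> 12 lines: nknag wqmpo csxpt rrym idudz dpnpn qbhog enyi euhs aze umrv qwq
Hunk 2: at line 6 remove [qbhog,enyi] add [rfn,mkvdn] -> 12 lines: nknag wqmpo csxpt rrym idudz dpnpn rfn mkvdn euhs aze umrv qwq
Hunk 3: at line 6 remove [rfn,mkvdn] add [kvg,hilb] -> 12 lines: nknag wqmpo csxpt rrym idudz dpnpn kvg hilb euhs aze umrv qwq

Answer: nknag
wqmpo
csxpt
rrym
idudz
dpnpn
kvg
hilb
euhs
aze
umrv
qwq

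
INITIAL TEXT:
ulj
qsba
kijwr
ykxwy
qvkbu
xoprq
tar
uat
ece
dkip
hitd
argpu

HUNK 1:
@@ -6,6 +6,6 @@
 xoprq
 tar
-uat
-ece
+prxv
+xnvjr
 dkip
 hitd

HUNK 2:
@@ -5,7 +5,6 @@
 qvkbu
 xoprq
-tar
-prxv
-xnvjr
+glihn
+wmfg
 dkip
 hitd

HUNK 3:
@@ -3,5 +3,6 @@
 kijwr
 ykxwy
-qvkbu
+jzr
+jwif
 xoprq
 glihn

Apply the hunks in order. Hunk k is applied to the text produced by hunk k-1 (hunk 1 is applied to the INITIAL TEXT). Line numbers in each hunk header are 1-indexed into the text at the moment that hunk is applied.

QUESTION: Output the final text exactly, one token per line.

Answer: ulj
qsba
kijwr
ykxwy
jzr
jwif
xoprq
glihn
wmfg
dkip
hitd
argpu

Derivation:
Hunk 1: at line 6 remove [uat,ece] add [prxv,xnvjr] -> 12 lines: ulj qsba kijwr ykxwy qvkbu xoprq tar prxv xnvjr dkip hitd argpu
Hunk 2: at line 5 remove [tar,prxv,xnvjr] add [glihn,wmfg] -> 11 lines: ulj qsba kijwr ykxwy qvkbu xoprq glihn wmfg dkip hitd argpu
Hunk 3: at line 3 remove [qvkbu] add [jzr,jwif] -> 12 lines: ulj qsba kijwr ykxwy jzr jwif xoprq glihn wmfg dkip hitd argpu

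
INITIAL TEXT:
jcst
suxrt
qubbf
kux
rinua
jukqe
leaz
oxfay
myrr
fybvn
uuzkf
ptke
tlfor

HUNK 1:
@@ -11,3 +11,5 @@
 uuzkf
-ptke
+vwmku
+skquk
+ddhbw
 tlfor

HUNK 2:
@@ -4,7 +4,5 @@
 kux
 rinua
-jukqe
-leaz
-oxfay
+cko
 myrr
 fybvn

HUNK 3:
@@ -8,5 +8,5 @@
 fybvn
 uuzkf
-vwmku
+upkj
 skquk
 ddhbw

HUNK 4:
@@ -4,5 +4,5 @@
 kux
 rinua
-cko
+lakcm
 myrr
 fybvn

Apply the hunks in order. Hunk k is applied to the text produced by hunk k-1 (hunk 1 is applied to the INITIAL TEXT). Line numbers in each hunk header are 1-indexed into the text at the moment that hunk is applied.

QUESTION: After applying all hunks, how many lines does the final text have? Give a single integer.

Hunk 1: at line 11 remove [ptke] add [vwmku,skquk,ddhbw] -> 15 lines: jcst suxrt qubbf kux rinua jukqe leaz oxfay myrr fybvn uuzkf vwmku skquk ddhbw tlfor
Hunk 2: at line 4 remove [jukqe,leaz,oxfay] add [cko] -> 13 lines: jcst suxrt qubbf kux rinua cko myrr fybvn uuzkf vwmku skquk ddhbw tlfor
Hunk 3: at line 8 remove [vwmku] add [upkj] -> 13 lines: jcst suxrt qubbf kux rinua cko myrr fybvn uuzkf upkj skquk ddhbw tlfor
Hunk 4: at line 4 remove [cko] add [lakcm] -> 13 lines: jcst suxrt qubbf kux rinua lakcm myrr fybvn uuzkf upkj skquk ddhbw tlfor
Final line count: 13

Answer: 13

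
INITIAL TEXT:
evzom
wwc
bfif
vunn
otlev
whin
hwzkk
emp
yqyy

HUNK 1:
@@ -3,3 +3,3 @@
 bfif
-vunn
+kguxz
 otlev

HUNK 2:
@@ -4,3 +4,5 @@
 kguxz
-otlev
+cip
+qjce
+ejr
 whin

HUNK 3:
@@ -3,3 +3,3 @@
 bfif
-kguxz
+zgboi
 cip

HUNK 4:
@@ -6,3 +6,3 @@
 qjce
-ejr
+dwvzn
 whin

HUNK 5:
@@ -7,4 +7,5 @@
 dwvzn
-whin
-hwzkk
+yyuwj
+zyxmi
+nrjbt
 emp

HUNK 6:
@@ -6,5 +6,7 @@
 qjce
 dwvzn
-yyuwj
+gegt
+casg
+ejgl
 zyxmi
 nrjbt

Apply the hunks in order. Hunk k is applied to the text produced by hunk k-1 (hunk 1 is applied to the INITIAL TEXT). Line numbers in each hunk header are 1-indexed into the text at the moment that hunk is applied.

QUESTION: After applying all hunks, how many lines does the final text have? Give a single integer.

Answer: 14

Derivation:
Hunk 1: at line 3 remove [vunn] add [kguxz] -> 9 lines: evzom wwc bfif kguxz otlev whin hwzkk emp yqyy
Hunk 2: at line 4 remove [otlev] add [cip,qjce,ejr] -> 11 lines: evzom wwc bfif kguxz cip qjce ejr whin hwzkk emp yqyy
Hunk 3: at line 3 remove [kguxz] add [zgboi] -> 11 lines: evzom wwc bfif zgboi cip qjce ejr whin hwzkk emp yqyy
Hunk 4: at line 6 remove [ejr] add [dwvzn] -> 11 lines: evzom wwc bfif zgboi cip qjce dwvzn whin hwzkk emp yqyy
Hunk 5: at line 7 remove [whin,hwzkk] add [yyuwj,zyxmi,nrjbt] -> 12 lines: evzom wwc bfif zgboi cip qjce dwvzn yyuwj zyxmi nrjbt emp yqyy
Hunk 6: at line 6 remove [yyuwj] add [gegt,casg,ejgl] -> 14 lines: evzom wwc bfif zgboi cip qjce dwvzn gegt casg ejgl zyxmi nrjbt emp yqyy
Final line count: 14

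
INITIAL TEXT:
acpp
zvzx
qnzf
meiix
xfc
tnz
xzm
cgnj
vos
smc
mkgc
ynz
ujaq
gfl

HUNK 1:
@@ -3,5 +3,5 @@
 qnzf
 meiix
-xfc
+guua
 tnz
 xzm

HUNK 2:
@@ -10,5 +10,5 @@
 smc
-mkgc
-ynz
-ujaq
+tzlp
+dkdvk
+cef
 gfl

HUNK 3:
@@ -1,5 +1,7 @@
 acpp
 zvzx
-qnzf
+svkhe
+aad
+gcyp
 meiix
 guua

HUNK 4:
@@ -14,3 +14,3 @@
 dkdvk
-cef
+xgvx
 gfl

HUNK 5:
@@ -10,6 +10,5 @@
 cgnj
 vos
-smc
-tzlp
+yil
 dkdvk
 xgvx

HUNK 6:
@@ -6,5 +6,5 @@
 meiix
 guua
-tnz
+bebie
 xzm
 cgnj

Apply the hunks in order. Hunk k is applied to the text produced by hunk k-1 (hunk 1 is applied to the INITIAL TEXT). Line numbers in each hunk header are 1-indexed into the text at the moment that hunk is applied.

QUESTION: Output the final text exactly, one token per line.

Hunk 1: at line 3 remove [xfc] add [guua] -> 14 lines: acpp zvzx qnzf meiix guua tnz xzm cgnj vos smc mkgc ynz ujaq gfl
Hunk 2: at line 10 remove [mkgc,ynz,ujaq] add [tzlp,dkdvk,cef] -> 14 lines: acpp zvzx qnzf meiix guua tnz xzm cgnj vos smc tzlp dkdvk cef gfl
Hunk 3: at line 1 remove [qnzf] add [svkhe,aad,gcyp] -> 16 lines: acpp zvzx svkhe aad gcyp meiix guua tnz xzm cgnj vos smc tzlp dkdvk cef gfl
Hunk 4: at line 14 remove [cef] add [xgvx] -> 16 lines: acpp zvzx svkhe aad gcyp meiix guua tnz xzm cgnj vos smc tzlp dkdvk xgvx gfl
Hunk 5: at line 10 remove [smc,tzlp] add [yil] -> 15 lines: acpp zvzx svkhe aad gcyp meiix guua tnz xzm cgnj vos yil dkdvk xgvx gfl
Hunk 6: at line 6 remove [tnz] add [bebie] -> 15 lines: acpp zvzx svkhe aad gcyp meiix guua bebie xzm cgnj vos yil dkdvk xgvx gfl

Answer: acpp
zvzx
svkhe
aad
gcyp
meiix
guua
bebie
xzm
cgnj
vos
yil
dkdvk
xgvx
gfl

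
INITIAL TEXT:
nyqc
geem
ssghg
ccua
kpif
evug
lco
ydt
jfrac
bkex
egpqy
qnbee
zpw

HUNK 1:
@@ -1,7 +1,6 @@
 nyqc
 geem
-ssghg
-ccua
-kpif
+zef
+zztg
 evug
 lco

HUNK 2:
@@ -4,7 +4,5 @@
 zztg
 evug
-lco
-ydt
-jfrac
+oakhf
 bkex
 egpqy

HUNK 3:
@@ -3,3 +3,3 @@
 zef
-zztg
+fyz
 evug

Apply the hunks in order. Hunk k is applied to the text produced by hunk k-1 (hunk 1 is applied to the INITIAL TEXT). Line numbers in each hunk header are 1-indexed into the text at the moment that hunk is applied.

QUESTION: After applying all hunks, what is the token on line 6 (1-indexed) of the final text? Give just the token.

Answer: oakhf

Derivation:
Hunk 1: at line 1 remove [ssghg,ccua,kpif] add [zef,zztg] -> 12 lines: nyqc geem zef zztg evug lco ydt jfrac bkex egpqy qnbee zpw
Hunk 2: at line 4 remove [lco,ydt,jfrac] add [oakhf] -> 10 lines: nyqc geem zef zztg evug oakhf bkex egpqy qnbee zpw
Hunk 3: at line 3 remove [zztg] add [fyz] -> 10 lines: nyqc geem zef fyz evug oakhf bkex egpqy qnbee zpw
Final line 6: oakhf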